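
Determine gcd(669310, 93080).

10

gcd(669310, 93080):
  669310 = 7·93080 + 17750
  93080 = 5·17750 + 4330
  17750 = 4·4330 + 430
  4330 = 10·430 + 30
  430 = 14·30 + 10
  30 = 3·10
so gcd(669310, 93080) = 10.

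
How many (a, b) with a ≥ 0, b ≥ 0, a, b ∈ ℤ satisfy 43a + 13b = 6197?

11

gcd(43, 13) = 1  (43 = 3×13 + 4, 13 = 3×4 + 1, 4 = 4×1).
Back-substituting, 43×(-3) + 13×(10) = 1.
Scale by 6197: one solution is (-18591, 61970). Reduce a mod 13: (12, 437).
General: a = 12 + 13t, b = 437 - 43t.
a ≥ 0 ⇒ t ≥ 0; b ≥ 0 ⇒ t ≤ 10. So t ∈ [0, 10]: 11 solutions.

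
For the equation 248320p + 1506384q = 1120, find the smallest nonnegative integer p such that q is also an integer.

33304

gcd(1506384, 248320):
  1506384 = 6×248320 + 16464
  248320 = 15×16464 + 1360
  16464 = 12×1360 + 144
  1360 = 9×144 + 64
  144 = 2×64 + 16
  64 = 4×16
so gcd(1506384, 248320) = 16.
16 divides 1120, so solutions exist.
Back-substitute for Bézout coefficients:
  16 = 144 - 2×64
  ... = 248320×(-21044) + 1506384×(3469)
Scale by 1120/16 = 70: (p₀, q₀) = (-1473080, 242830).
General solution: p = -1473080 + 94149t, q = 242830 - 15520t for integer t.
p ≥ 0: smallest is -1473080 mod 94149 = 33304 (at t = 16), with q = -5490.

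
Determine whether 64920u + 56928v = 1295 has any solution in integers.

gcd(64920, 56928):
  64920 = 1·56928 + 7992
  56928 = 7·7992 + 984
  7992 = 8·984 + 120
  984 = 8·120 + 24
  120 = 5·24
so gcd(64920, 56928) = 24.
24 does not divide 1295 (remainder 23), so no integer solutions.

no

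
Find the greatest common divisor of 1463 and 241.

gcd(1463, 241) = 1  (1463 = 6*241 + 17, 241 = 14*17 + 3, 17 = 5*3 + 2, 3 = 1*2 + 1, 2 = 2*1).

1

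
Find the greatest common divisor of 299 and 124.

1

gcd(299, 124):
  299 = 2·124 + 51
  124 = 2·51 + 22
  51 = 2·22 + 7
  22 = 3·7 + 1
  7 = 7·1
so gcd(299, 124) = 1.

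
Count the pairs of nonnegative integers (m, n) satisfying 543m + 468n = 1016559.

12

gcd(543, 468):
  543 = 1·468 + 75
  468 = 6·75 + 18
  75 = 4·18 + 3
  18 = 6·3
so gcd(543, 468) = 3.
Back-substitute for Bézout coefficients:
  3 = 75 - 4·18
  ... = 543·(25) + 468·(-29)
Scale by 338853: one solution is (8471325, -9826737). Reduce m mod 156: (57, 2106).
General: m = 57 + 156t, n = 2106 - 181t.
m ≥ 0 ⇒ t ≥ 0; n ≥ 0 ⇒ t ≤ 11. So t ∈ [0, 11]: 12 solutions.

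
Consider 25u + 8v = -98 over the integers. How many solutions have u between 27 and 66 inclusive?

gcd(25, 8) = 1.
By Bézout, 25×(1) + 8×(-3) = 1.
Particular solution: (6, -31).
General solution: u = 6 + 8t, v = -31 - 25t for integer t.
27 ≤ 6 + 8t ≤ 66 gives t ∈ [3, 7], which is 5 values.

5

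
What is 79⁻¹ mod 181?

55

gcd(181, 79) = 1  (181 = 2·79 + 23, 79 = 3·23 + 10, 23 = 2·10 + 3, 10 = 3·3 + 1, 3 = 3·1).
Back-substituting, 79·(55) + 181·(-24) = 1.
So 79·55 ≡ 1 (mod 181), and 55 mod 181 = 55.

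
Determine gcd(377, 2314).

gcd(2314, 377):
  2314 = 6·377 + 52
  377 = 7·52 + 13
  52 = 4·13
so gcd(2314, 377) = 13.

13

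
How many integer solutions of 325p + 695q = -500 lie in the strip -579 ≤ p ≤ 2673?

gcd(695, 325) = 5  (695 = 2×325 + 45, 325 = 7×45 + 10, 45 = 4×10 + 5, 10 = 2×5).
Back-substituting, 325×(-62) + 695×(29) = 5.
Scale by -100: particular solution (6200, -2900); reduce p mod 139: (84, -40).
General solution: p = 84 + 139t, q = -40 - 65t for integer t.
-579 ≤ 84 + 139t ≤ 2673 gives t ∈ [-4, 18], which is 23 values.

23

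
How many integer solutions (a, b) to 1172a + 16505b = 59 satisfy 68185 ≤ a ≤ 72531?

0

gcd(16505, 1172):
  16505 = 14×1172 + 97
  1172 = 12×97 + 8
  97 = 12×8 + 1
  8 = 8×1
so gcd(16505, 1172) = 1.
Back-substitute for Bézout coefficients:
  1 = 97 - 12×8
  ... = 1172×(-2042) + 16505×(145)
Scale by 59: particular solution (-120478, 8555); reduce a mod 16505: (11562, -821).
General solution: a = 11562 + 16505t, b = -821 - 1172t for integer t.
68185 ≤ 11562 + 16505t ≤ 72531 gives t ∈ [4, 3], which is 0 values.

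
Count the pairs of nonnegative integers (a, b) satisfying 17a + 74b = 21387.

gcd(74, 17) = 1  (74 = 4×17 + 6, 17 = 2×6 + 5, 6 = 1×5 + 1, 5 = 5×1).
Back-substituting, 17×(-13) + 74×(3) = 1.
Scale by 21387: one solution is (-278031, 64161). Reduce a mod 74: (61, 275).
General: a = 61 + 74t, b = 275 - 17t.
a ≥ 0 ⇒ t ≥ 0; b ≥ 0 ⇒ t ≤ 16. So t ∈ [0, 16]: 17 solutions.

17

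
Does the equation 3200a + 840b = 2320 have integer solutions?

yes

gcd(3200, 840) = 40  (3200 = 3·840 + 680, 840 = 1·680 + 160, 680 = 4·160 + 40, 160 = 4·40).
40 divides 2320, so integer solutions exist.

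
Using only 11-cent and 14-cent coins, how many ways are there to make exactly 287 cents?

2

Need nonnegative integers with 11j + 14k = 287.
gcd(11, 14) = 1, and 11·(-5) + 14·(4) = 1.
So (j₀, k₀) = (-1435, 1148); general j = -1435 + 14t, k = 1148 - 11t.
j ≥ 0 ⇒ t ≥ 103; k ≥ 0 ⇒ t ≤ 104. That's 2 values of t.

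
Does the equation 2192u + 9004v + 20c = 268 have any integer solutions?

gcd(9004, 2192):
  9004 = 4*2192 + 236
  2192 = 9*236 + 68
  236 = 3*68 + 32
  68 = 2*32 + 4
  32 = 8*4
so gcd(9004, 2192) = 4.
gcd(4, 20) = 4.
4 divides 268, so integer solutions exist.

yes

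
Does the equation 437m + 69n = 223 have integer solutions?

gcd(437, 69) = 23  (437 = 6*69 + 23, 69 = 3*23).
23 does not divide 223 (remainder 16), so no integer solutions.

no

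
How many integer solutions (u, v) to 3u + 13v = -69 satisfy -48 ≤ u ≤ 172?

17

gcd(13, 3) = 1  (13 = 4×3 + 1, 3 = 3×1).
Back-substituting, 3×(-4) + 13×(1) = 1.
Scale by -69: particular solution (276, -69); reduce u mod 13: (3, -6).
General solution: u = 3 + 13t, v = -6 - 3t for integer t.
-48 ≤ 3 + 13t ≤ 172 gives t ∈ [-3, 13], which is 17 values.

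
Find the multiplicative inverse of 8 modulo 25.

gcd(25, 8) = 1  (25 = 3*8 + 1, 8 = 8*1).
Back-substituting, 8*(-3) + 25*(1) = 1.
So 8*-3 ≡ 1 (mod 25), and -3 mod 25 = 22.

22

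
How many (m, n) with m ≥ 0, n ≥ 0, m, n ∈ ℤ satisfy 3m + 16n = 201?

5

gcd(16, 3) = 1.
By Bézout, 3×(-5) + 16×(1) = 1.
One solution: (3, 12).
General: m = 3 + 16t, n = 12 - 3t.
m ≥ 0 ⇒ t ≥ 0; n ≥ 0 ⇒ t ≤ 4. So t ∈ [0, 4]: 5 solutions.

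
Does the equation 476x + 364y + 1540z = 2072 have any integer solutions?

yes

gcd(476, 364):
  476 = 1·364 + 112
  364 = 3·112 + 28
  112 = 4·28
so gcd(476, 364) = 28.
gcd(28, 1540) = 28.
28 divides 2072, so integer solutions exist.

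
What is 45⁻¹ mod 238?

201

gcd(238, 45) = 1  (238 = 5·45 + 13, 45 = 3·13 + 6, 13 = 2·6 + 1, 6 = 6·1).
Back-substituting, 45·(-37) + 238·(7) = 1.
So 45·-37 ≡ 1 (mod 238), and -37 mod 238 = 201.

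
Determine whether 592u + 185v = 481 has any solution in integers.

yes

gcd(592, 185) = 37.
37 divides 481, so integer solutions exist.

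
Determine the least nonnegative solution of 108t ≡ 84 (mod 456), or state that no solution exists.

gcd(456, 108) = 12.
12 divides 84, so solutions exist.
By Bézout, 108·(17) + 456·(-4) = 12.
So 108·(17) ≡ 12 (mod 456); multiply by 7: t ≡ 119 (mod 38).
Smallest nonnegative: t = 119 mod 38 = 5.

5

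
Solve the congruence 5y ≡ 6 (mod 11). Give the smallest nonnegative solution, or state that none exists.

10

gcd(11, 5):
  11 = 2·5 + 1
  5 = 5·1
so gcd(11, 5) = 1.
1 divides 6, so solutions exist.
Back-substitute for Bézout coefficients:
  1 = 11 - 2·5
  ... = 5·(-2) + 11·(1)
So 5·(-2) ≡ 1 (mod 11); multiply by 6: y ≡ -12 (mod 11).
Smallest nonnegative: y = -12 mod 11 = 10.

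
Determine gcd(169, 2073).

1

gcd(2073, 169) = 1  (2073 = 12·169 + 45, 169 = 3·45 + 34, 45 = 1·34 + 11, 34 = 3·11 + 1, 11 = 11·1).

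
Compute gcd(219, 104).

gcd(219, 104):
  219 = 2*104 + 11
  104 = 9*11 + 5
  11 = 2*5 + 1
  5 = 5*1
so gcd(219, 104) = 1.

1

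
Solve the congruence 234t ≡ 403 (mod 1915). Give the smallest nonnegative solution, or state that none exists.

gcd(1915, 234) = 1.
1 divides 403, so solutions exist.
By Bézout, 234×(-401) + 1915×(49) = 1.
So 234×(-401) ≡ 1 (mod 1915); multiply by 403: t ≡ -161603 (mod 1915).
Smallest nonnegative: t = -161603 mod 1915 = 1172.

1172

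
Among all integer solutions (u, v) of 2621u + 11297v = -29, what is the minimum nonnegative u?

4405

gcd(11297, 2621) = 1.
1 divides -29, so solutions exist.
By Bézout, 2621×(-931) + 11297×(216) = 1.
Scale by -29/1 = -29: (u₀, v₀) = (26999, -6264).
General solution: u = 26999 + 11297t, v = -6264 - 2621t for integer t.
u ≥ 0: smallest is 26999 mod 11297 = 4405 (at t = -2), with v = -1022.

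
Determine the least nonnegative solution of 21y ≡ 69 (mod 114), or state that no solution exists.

gcd(114, 21) = 3  (114 = 5*21 + 9, 21 = 2*9 + 3, 9 = 3*3).
3 divides 69, so solutions exist.
Back-substituting, 21*(11) + 114*(-2) = 3.
So 21*(11) ≡ 3 (mod 114); multiply by 23: y ≡ 253 (mod 38).
Smallest nonnegative: y = 253 mod 38 = 25.

25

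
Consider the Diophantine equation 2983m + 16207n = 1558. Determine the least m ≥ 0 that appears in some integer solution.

gcd(16207, 2983) = 19  (16207 = 5*2983 + 1292, 2983 = 2*1292 + 399, 1292 = 3*399 + 95, 399 = 4*95 + 19, 95 = 5*19).
19 divides 1558, so solutions exist.
Back-substituting, 2983*(163) + 16207*(-30) = 19.
Scale by 1558/19 = 82: (m₀, n₀) = (13366, -2460).
General solution: m = 13366 + 853t, n = -2460 - 157t for integer t.
m ≥ 0: smallest is 13366 mod 853 = 571 (at t = -15), with n = -105.

571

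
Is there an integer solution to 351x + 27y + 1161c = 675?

gcd(351, 27) = 27.
gcd(27, 1161) = 27.
27 divides 675, so integer solutions exist.

yes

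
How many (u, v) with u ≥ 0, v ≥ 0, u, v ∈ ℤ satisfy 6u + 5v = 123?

gcd(6, 5):
  6 = 1*5 + 1
  5 = 5*1
so gcd(6, 5) = 1.
Back-substitute for Bézout coefficients:
  1 = 6 - 1*5
  ... = 6*(1) + 5*(-1)
Scale by 123: one solution is (123, -123). Reduce u mod 5: (3, 21).
General: u = 3 + 5t, v = 21 - 6t.
u ≥ 0 ⇒ t ≥ 0; v ≥ 0 ⇒ t ≤ 3. So t ∈ [0, 3]: 4 solutions.

4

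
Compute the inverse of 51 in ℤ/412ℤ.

307

gcd(412, 51):
  412 = 8*51 + 4
  51 = 12*4 + 3
  4 = 1*3 + 1
  3 = 3*1
so gcd(412, 51) = 1.
Back-substitute for Bézout coefficients:
  1 = 4 - 1*3
  ... = 51*(-105) + 412*(13)
So 51*-105 ≡ 1 (mod 412), and -105 mod 412 = 307.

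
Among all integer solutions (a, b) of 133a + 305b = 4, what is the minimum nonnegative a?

gcd(305, 133):
  305 = 2·133 + 39
  133 = 3·39 + 16
  39 = 2·16 + 7
  16 = 2·7 + 2
  7 = 3·2 + 1
  2 = 2·1
so gcd(305, 133) = 1.
1 divides 4, so solutions exist.
Back-substitute for Bézout coefficients:
  1 = 7 - 3·2
  ... = 133·(-133) + 305·(58)
Scale by 4/1 = 4: (a₀, b₀) = (-532, 232).
General solution: a = -532 + 305t, b = 232 - 133t for integer t.
a ≥ 0: smallest is -532 mod 305 = 78 (at t = 2), with b = -34.

78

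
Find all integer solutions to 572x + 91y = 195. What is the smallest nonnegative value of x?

gcd(572, 91) = 13.
13 divides 195, so solutions exist.
By Bézout, 572·(-3) + 91·(19) = 13.
Scale by 195/13 = 15: (x₀, y₀) = (-45, 285).
General solution: x = -45 + 7t, y = 285 - 44t for integer t.
x ≥ 0: smallest is -45 mod 7 = 4 (at t = 7), with y = -23.

4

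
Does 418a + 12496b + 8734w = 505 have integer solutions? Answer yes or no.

no

gcd(12496, 418):
  12496 = 29·418 + 374
  418 = 1·374 + 44
  374 = 8·44 + 22
  44 = 2·22
so gcd(12496, 418) = 22.
gcd(22, 8734) = 22.
22 does not divide 505 (remainder 21), so no integer solutions.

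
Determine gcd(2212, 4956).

gcd(4956, 2212) = 28  (4956 = 2*2212 + 532, 2212 = 4*532 + 84, 532 = 6*84 + 28, 84 = 3*28).

28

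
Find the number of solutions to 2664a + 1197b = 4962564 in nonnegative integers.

14

gcd(2664, 1197) = 9  (2664 = 2·1197 + 270, 1197 = 4·270 + 117, 270 = 2·117 + 36, 117 = 3·36 + 9, 36 = 4·9).
Back-substituting, 2664·(-31) + 1197·(69) = 9.
Scale by 551396: one solution is (-17093276, 38046324). Reduce a mod 133: (17, 4108).
General: a = 17 + 133t, b = 4108 - 296t.
a ≥ 0 ⇒ t ≥ 0; b ≥ 0 ⇒ t ≤ 13. So t ∈ [0, 13]: 14 solutions.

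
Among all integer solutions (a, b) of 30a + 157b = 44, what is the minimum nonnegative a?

gcd(157, 30) = 1.
1 divides 44, so solutions exist.
By Bézout, 30·(-68) + 157·(13) = 1.
Scale by 44/1 = 44: (a₀, b₀) = (-2992, 572).
General solution: a = -2992 + 157t, b = 572 - 30t for integer t.
a ≥ 0: smallest is -2992 mod 157 = 148 (at t = 20), with b = -28.

148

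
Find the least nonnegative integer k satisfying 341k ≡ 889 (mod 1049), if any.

664

gcd(1049, 341):
  1049 = 3·341 + 26
  341 = 13·26 + 3
  26 = 8·3 + 2
  3 = 1·2 + 1
  2 = 2·1
so gcd(1049, 341) = 1.
1 divides 889, so solutions exist.
Back-substitute for Bézout coefficients:
  1 = 3 - 1·2
  ... = 341·(363) + 1049·(-118)
So 341·(363) ≡ 1 (mod 1049); multiply by 889: k ≡ 322707 (mod 1049).
Smallest nonnegative: k = 322707 mod 1049 = 664.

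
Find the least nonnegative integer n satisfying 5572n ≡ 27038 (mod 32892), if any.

no solution

gcd(32892, 5572):
  32892 = 5·5572 + 5032
  5572 = 1·5032 + 540
  5032 = 9·540 + 172
  540 = 3·172 + 24
  172 = 7·24 + 4
  24 = 6·4
so gcd(32892, 5572) = 4.
4 does not divide 27038, so the congruence has no solution.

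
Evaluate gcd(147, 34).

gcd(147, 34):
  147 = 4*34 + 11
  34 = 3*11 + 1
  11 = 11*1
so gcd(147, 34) = 1.

1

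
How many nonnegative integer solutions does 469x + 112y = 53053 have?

gcd(469, 112) = 7  (469 = 4·112 + 21, 112 = 5·21 + 7, 21 = 3·7).
Back-substituting, 469·(-5) + 112·(21) = 7.
Scale by 7579: one solution is (-37895, 159159). Reduce x mod 16: (9, 436).
General: x = 9 + 16t, y = 436 - 67t.
x ≥ 0 ⇒ t ≥ 0; y ≥ 0 ⇒ t ≤ 6. So t ∈ [0, 6]: 7 solutions.

7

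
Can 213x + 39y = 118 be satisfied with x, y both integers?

gcd(213, 39) = 3  (213 = 5*39 + 18, 39 = 2*18 + 3, 18 = 6*3).
3 does not divide 118 (remainder 1), so no integer solutions.

no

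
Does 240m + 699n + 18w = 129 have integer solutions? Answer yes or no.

yes

gcd(699, 240) = 3  (699 = 2·240 + 219, 240 = 1·219 + 21, 219 = 10·21 + 9, 21 = 2·9 + 3, 9 = 3·3).
gcd(3, 18) = 3.
3 divides 129, so integer solutions exist.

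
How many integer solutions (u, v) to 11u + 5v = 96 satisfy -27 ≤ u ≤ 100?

gcd(11, 5):
  11 = 2·5 + 1
  5 = 5·1
so gcd(11, 5) = 1.
Back-substitute for Bézout coefficients:
  1 = 11 - 2·5
  ... = 11·(1) + 5·(-2)
Scale by 96: particular solution (96, -192); reduce u mod 5: (1, 17).
General solution: u = 1 + 5t, v = 17 - 11t for integer t.
-27 ≤ 1 + 5t ≤ 100 gives t ∈ [-5, 19], which is 25 values.

25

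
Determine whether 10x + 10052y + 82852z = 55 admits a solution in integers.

no

gcd(10052, 10) = 2  (10052 = 1005*10 + 2, 10 = 5*2).
gcd(2, 82852) = 2.
2 does not divide 55 (remainder 1), so no integer solutions.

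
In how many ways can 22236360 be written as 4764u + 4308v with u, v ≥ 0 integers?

13

gcd(4764, 4308) = 12  (4764 = 1*4308 + 456, 4308 = 9*456 + 204, 456 = 2*204 + 48, 204 = 4*48 + 12, 48 = 4*12).
Back-substituting, 4764*(-85) + 4308*(94) = 12.
Scale by 1853030: one solution is (-157507550, 174184820). Reduce u mod 359: (110, 5040).
General: u = 110 + 359t, v = 5040 - 397t.
u ≥ 0 ⇒ t ≥ 0; v ≥ 0 ⇒ t ≤ 12. So t ∈ [0, 12]: 13 solutions.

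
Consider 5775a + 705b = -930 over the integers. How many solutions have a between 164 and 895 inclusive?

gcd(5775, 705):
  5775 = 8×705 + 135
  705 = 5×135 + 30
  135 = 4×30 + 15
  30 = 2×15
so gcd(5775, 705) = 15.
Back-substitute for Bézout coefficients:
  15 = 135 - 4×30
  ... = 5775×(21) + 705×(-172)
Scale by -62: particular solution (-1302, 10664); reduce a mod 47: (14, -116).
General solution: a = 14 + 47t, b = -116 - 385t for integer t.
164 ≤ 14 + 47t ≤ 895 gives t ∈ [4, 18], which is 15 values.

15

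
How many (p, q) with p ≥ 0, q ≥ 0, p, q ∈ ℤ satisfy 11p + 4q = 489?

11

gcd(11, 4):
  11 = 2*4 + 3
  4 = 1*3 + 1
  3 = 3*1
so gcd(11, 4) = 1.
Back-substitute for Bézout coefficients:
  1 = 4 - 1*3
  ... = 11*(-1) + 4*(3)
Scale by 489: one solution is (-489, 1467). Reduce p mod 4: (3, 114).
General: p = 3 + 4t, q = 114 - 11t.
p ≥ 0 ⇒ t ≥ 0; q ≥ 0 ⇒ t ≤ 10. So t ∈ [0, 10]: 11 solutions.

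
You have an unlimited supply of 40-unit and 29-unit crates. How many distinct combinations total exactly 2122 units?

2

Need nonnegative integers with 40j + 29k = 2122.
gcd(40, 29) = 1, and 40·(8) + 29·(-11) = 1.
So (j₀, k₀) = (16976, -23342); general j = 16976 + 29t, k = -23342 - 40t.
j ≥ 0 ⇒ t ≥ -585; k ≥ 0 ⇒ t ≤ -584. That's 2 values of t.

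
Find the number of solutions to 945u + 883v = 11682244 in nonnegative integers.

gcd(945, 883):
  945 = 1*883 + 62
  883 = 14*62 + 15
  62 = 4*15 + 2
  15 = 7*2 + 1
  2 = 2*1
so gcd(945, 883) = 1.
Back-substitute for Bézout coefficients:
  1 = 15 - 7*2
  ... = 945*(-413) + 883*(442)
Scale by 11682244: one solution is (-4824766772, 5163551848). Reduce u mod 883: (857, 12313).
General: u = 857 + 883t, v = 12313 - 945t.
u ≥ 0 ⇒ t ≥ 0; v ≥ 0 ⇒ t ≤ 13. So t ∈ [0, 13]: 14 solutions.

14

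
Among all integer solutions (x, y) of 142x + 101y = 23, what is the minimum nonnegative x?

gcd(142, 101):
  142 = 1×101 + 41
  101 = 2×41 + 19
  41 = 2×19 + 3
  19 = 6×3 + 1
  3 = 3×1
so gcd(142, 101) = 1.
1 divides 23, so solutions exist.
Back-substitute for Bézout coefficients:
  1 = 19 - 6×3
  ... = 142×(-32) + 101×(45)
Scale by 23/1 = 23: (x₀, y₀) = (-736, 1035).
General solution: x = -736 + 101t, y = 1035 - 142t for integer t.
x ≥ 0: smallest is -736 mod 101 = 72 (at t = 8), with y = -101.

72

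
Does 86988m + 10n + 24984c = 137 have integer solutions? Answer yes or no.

no

gcd(86988, 10) = 2.
gcd(2, 24984) = 2.
2 does not divide 137 (remainder 1), so no integer solutions.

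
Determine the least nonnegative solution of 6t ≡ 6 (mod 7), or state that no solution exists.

gcd(7, 6):
  7 = 1×6 + 1
  6 = 6×1
so gcd(7, 6) = 1.
1 divides 6, so solutions exist.
Back-substitute for Bézout coefficients:
  1 = 7 - 1×6
  ... = 6×(-1) + 7×(1)
So 6×(-1) ≡ 1 (mod 7); multiply by 6: t ≡ -6 (mod 7).
Smallest nonnegative: t = -6 mod 7 = 1.

1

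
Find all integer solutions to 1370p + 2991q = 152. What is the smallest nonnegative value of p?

gcd(2991, 1370) = 1.
1 divides 152, so solutions exist.
By Bézout, 1370×(-286) + 2991×(131) = 1.
Scale by 152/1 = 152: (p₀, q₀) = (-43472, 19912).
General solution: p = -43472 + 2991t, q = 19912 - 1370t for integer t.
p ≥ 0: smallest is -43472 mod 2991 = 1393 (at t = 15), with q = -638.

1393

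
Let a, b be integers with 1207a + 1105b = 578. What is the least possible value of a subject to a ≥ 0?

49

gcd(1207, 1105):
  1207 = 1*1105 + 102
  1105 = 10*102 + 85
  102 = 1*85 + 17
  85 = 5*17
so gcd(1207, 1105) = 17.
17 divides 578, so solutions exist.
Back-substitute for Bézout coefficients:
  17 = 102 - 1*85
  ... = 1207*(11) + 1105*(-12)
Scale by 578/17 = 34: (a₀, b₀) = (374, -408).
General solution: a = 374 + 65t, b = -408 - 71t for integer t.
a ≥ 0: smallest is 374 mod 65 = 49 (at t = -5), with b = -53.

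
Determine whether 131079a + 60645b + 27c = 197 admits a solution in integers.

no

gcd(131079, 60645) = 39  (131079 = 2·60645 + 9789, 60645 = 6·9789 + 1911, 9789 = 5·1911 + 234, 1911 = 8·234 + 39, 234 = 6·39).
gcd(39, 27) = 3.
3 does not divide 197 (remainder 2), so no integer solutions.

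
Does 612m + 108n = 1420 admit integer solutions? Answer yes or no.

gcd(612, 108) = 36  (612 = 5*108 + 72, 108 = 1*72 + 36, 72 = 2*36).
36 does not divide 1420 (remainder 16), so no integer solutions.

no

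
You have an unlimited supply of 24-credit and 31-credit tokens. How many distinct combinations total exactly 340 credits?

1

Need nonnegative integers with 24j + 31k = 340.
gcd(24, 31) = 1, and 24·(-9) + 31·(7) = 1.
So (j₀, k₀) = (-3060, 2380); general j = -3060 + 31t, k = 2380 - 24t.
j ≥ 0 ⇒ t ≥ 99; k ≥ 0 ⇒ t ≤ 99. That's 1 value of t.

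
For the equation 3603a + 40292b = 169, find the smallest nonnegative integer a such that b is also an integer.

gcd(40292, 3603):
  40292 = 11·3603 + 659
  3603 = 5·659 + 308
  659 = 2·308 + 43
  308 = 7·43 + 7
  43 = 6·7 + 1
  7 = 7·1
so gcd(40292, 3603) = 1.
1 divides 169, so solutions exist.
Back-substitute for Bézout coefficients:
  1 = 43 - 6·7
  ... = 3603·(-5625) + 40292·(503)
Scale by 169/1 = 169: (a₀, b₀) = (-950625, 85007).
General solution: a = -950625 + 40292t, b = 85007 - 3603t for integer t.
a ≥ 0: smallest is -950625 mod 40292 = 16383 (at t = 24), with b = -1465.

16383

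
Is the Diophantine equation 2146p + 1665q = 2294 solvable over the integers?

yes

gcd(2146, 1665) = 37  (2146 = 1*1665 + 481, 1665 = 3*481 + 222, 481 = 2*222 + 37, 222 = 6*37).
37 divides 2294, so integer solutions exist.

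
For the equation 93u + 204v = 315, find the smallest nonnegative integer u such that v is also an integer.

67

gcd(204, 93):
  204 = 2*93 + 18
  93 = 5*18 + 3
  18 = 6*3
so gcd(204, 93) = 3.
3 divides 315, so solutions exist.
Back-substitute for Bézout coefficients:
  3 = 93 - 5*18
  ... = 93*(11) + 204*(-5)
Scale by 315/3 = 105: (u₀, v₀) = (1155, -525).
General solution: u = 1155 + 68t, v = -525 - 31t for integer t.
u ≥ 0: smallest is 1155 mod 68 = 67 (at t = -16), with v = -29.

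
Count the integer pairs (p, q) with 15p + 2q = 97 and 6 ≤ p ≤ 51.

gcd(15, 2):
  15 = 7*2 + 1
  2 = 2*1
so gcd(15, 2) = 1.
Back-substitute for Bézout coefficients:
  1 = 15 - 7*2
  ... = 15*(1) + 2*(-7)
Scale by 97: particular solution (97, -679); reduce p mod 2: (1, 41).
General solution: p = 1 + 2t, q = 41 - 15t for integer t.
6 ≤ 1 + 2t ≤ 51 gives t ∈ [3, 25], which is 23 values.

23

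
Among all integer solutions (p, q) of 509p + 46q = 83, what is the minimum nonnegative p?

43

gcd(509, 46):
  509 = 11·46 + 3
  46 = 15·3 + 1
  3 = 3·1
so gcd(509, 46) = 1.
1 divides 83, so solutions exist.
Back-substitute for Bézout coefficients:
  1 = 46 - 15·3
  ... = 509·(-15) + 46·(166)
Scale by 83/1 = 83: (p₀, q₀) = (-1245, 13778).
General solution: p = -1245 + 46t, q = 13778 - 509t for integer t.
p ≥ 0: smallest is -1245 mod 46 = 43 (at t = 28), with q = -474.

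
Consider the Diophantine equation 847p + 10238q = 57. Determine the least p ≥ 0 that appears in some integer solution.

9537

gcd(10238, 847):
  10238 = 12*847 + 74
  847 = 11*74 + 33
  74 = 2*33 + 8
  33 = 4*8 + 1
  8 = 8*1
so gcd(10238, 847) = 1.
1 divides 57, so solutions exist.
Back-substitute for Bézout coefficients:
  1 = 33 - 4*8
  ... = 847*(1245) + 10238*(-103)
Scale by 57/1 = 57: (p₀, q₀) = (70965, -5871).
General solution: p = 70965 + 10238t, q = -5871 - 847t for integer t.
p ≥ 0: smallest is 70965 mod 10238 = 9537 (at t = -6), with q = -789.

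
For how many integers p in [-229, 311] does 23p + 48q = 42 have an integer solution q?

11

gcd(48, 23) = 1.
By Bézout, 23×(23) + 48×(-11) = 1.
Particular solution: (6, -2).
General solution: p = 6 + 48t, q = -2 - 23t for integer t.
-229 ≤ 6 + 48t ≤ 311 gives t ∈ [-4, 6], which is 11 values.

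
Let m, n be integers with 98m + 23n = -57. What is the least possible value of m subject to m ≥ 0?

gcd(98, 23) = 1  (98 = 4*23 + 6, 23 = 3*6 + 5, 6 = 1*5 + 1, 5 = 5*1).
1 divides -57, so solutions exist.
Back-substituting, 98*(4) + 23*(-17) = 1.
Scale by -57/1 = -57: (m₀, n₀) = (-228, 969).
General solution: m = -228 + 23t, n = 969 - 98t for integer t.
m ≥ 0: smallest is -228 mod 23 = 2 (at t = 10), with n = -11.

2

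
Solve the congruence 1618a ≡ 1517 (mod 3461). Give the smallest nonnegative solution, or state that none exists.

gcd(3461, 1618):
  3461 = 2*1618 + 225
  1618 = 7*225 + 43
  225 = 5*43 + 10
  43 = 4*10 + 3
  10 = 3*3 + 1
  3 = 3*1
so gcd(3461, 1618) = 1.
1 divides 1517, so solutions exist.
Back-substitute for Bézout coefficients:
  1 = 10 - 3*3
  ... = 1618*(-1046) + 3461*(489)
So 1618*(-1046) ≡ 1 (mod 3461); multiply by 1517: a ≡ -1586782 (mod 3461).
Smallest nonnegative: a = -1586782 mod 3461 = 1817.

1817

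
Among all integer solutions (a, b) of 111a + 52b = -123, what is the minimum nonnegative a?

gcd(111, 52) = 1  (111 = 2*52 + 7, 52 = 7*7 + 3, 7 = 2*3 + 1, 3 = 3*1).
1 divides -123, so solutions exist.
Back-substituting, 111*(15) + 52*(-32) = 1.
Scale by -123/1 = -123: (a₀, b₀) = (-1845, 3936).
General solution: a = -1845 + 52t, b = 3936 - 111t for integer t.
a ≥ 0: smallest is -1845 mod 52 = 27 (at t = 36), with b = -60.

27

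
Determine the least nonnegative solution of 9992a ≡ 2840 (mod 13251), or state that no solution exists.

361

gcd(13251, 9992) = 1  (13251 = 1·9992 + 3259, 9992 = 3·3259 + 215, 3259 = 15·215 + 34, 215 = 6·34 + 11, 34 = 3·11 + 1, 11 = 11·1).
1 divides 2840, so solutions exist.
Back-substituting, 9992·(-1171) + 13251·(883) = 1.
So 9992·(-1171) ≡ 1 (mod 13251); multiply by 2840: a ≡ -3325640 (mod 13251).
Smallest nonnegative: a = -3325640 mod 13251 = 361.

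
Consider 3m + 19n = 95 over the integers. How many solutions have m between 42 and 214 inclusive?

9

gcd(19, 3) = 1.
By Bézout, 3*(-6) + 19*(1) = 1.
Particular solution: (0, 5).
General solution: m = 0 + 19t, n = 5 - 3t for integer t.
42 ≤ 0 + 19t ≤ 214 gives t ∈ [3, 11], which is 9 values.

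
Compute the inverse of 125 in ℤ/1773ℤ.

gcd(1773, 125) = 1  (1773 = 14*125 + 23, 125 = 5*23 + 10, 23 = 2*10 + 3, 10 = 3*3 + 1, 3 = 3*1).
Back-substituting, 125*(539) + 1773*(-38) = 1.
So 125*539 ≡ 1 (mod 1773), and 539 mod 1773 = 539.

539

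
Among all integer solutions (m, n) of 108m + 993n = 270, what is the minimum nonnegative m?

168

gcd(993, 108):
  993 = 9·108 + 21
  108 = 5·21 + 3
  21 = 7·3
so gcd(993, 108) = 3.
3 divides 270, so solutions exist.
Back-substitute for Bézout coefficients:
  3 = 108 - 5·21
  ... = 108·(46) + 993·(-5)
Scale by 270/3 = 90: (m₀, n₀) = (4140, -450).
General solution: m = 4140 + 331t, n = -450 - 36t for integer t.
m ≥ 0: smallest is 4140 mod 331 = 168 (at t = -12), with n = -18.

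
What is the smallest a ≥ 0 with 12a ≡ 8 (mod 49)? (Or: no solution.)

gcd(49, 12) = 1.
1 divides 8, so solutions exist.
By Bézout, 12*(-4) + 49*(1) = 1.
So 12*(-4) ≡ 1 (mod 49); multiply by 8: a ≡ -32 (mod 49).
Smallest nonnegative: a = -32 mod 49 = 17.

17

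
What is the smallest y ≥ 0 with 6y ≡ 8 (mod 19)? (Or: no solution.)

14

gcd(19, 6):
  19 = 3*6 + 1
  6 = 6*1
so gcd(19, 6) = 1.
1 divides 8, so solutions exist.
Back-substitute for Bézout coefficients:
  1 = 19 - 3*6
  ... = 6*(-3) + 19*(1)
So 6*(-3) ≡ 1 (mod 19); multiply by 8: y ≡ -24 (mod 19).
Smallest nonnegative: y = -24 mod 19 = 14.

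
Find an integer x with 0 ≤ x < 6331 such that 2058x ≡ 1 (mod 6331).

gcd(6331, 2058):
  6331 = 3*2058 + 157
  2058 = 13*157 + 17
  157 = 9*17 + 4
  17 = 4*4 + 1
  4 = 4*1
so gcd(6331, 2058) = 1.
Back-substitute for Bézout coefficients:
  1 = 17 - 4*4
  ... = 2058*(1492) + 6331*(-485)
So 2058*1492 ≡ 1 (mod 6331), and 1492 mod 6331 = 1492.

1492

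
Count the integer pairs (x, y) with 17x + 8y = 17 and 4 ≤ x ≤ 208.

25

gcd(17, 8) = 1.
By Bézout, 17*(1) + 8*(-2) = 1.
Particular solution: (1, 0).
General solution: x = 1 + 8t, y = 0 - 17t for integer t.
4 ≤ 1 + 8t ≤ 208 gives t ∈ [1, 25], which is 25 values.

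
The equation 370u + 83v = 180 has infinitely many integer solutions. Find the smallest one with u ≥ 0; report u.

79

gcd(370, 83):
  370 = 4·83 + 38
  83 = 2·38 + 7
  38 = 5·7 + 3
  7 = 2·3 + 1
  3 = 3·1
so gcd(370, 83) = 1.
1 divides 180, so solutions exist.
Back-substitute for Bézout coefficients:
  1 = 7 - 2·3
  ... = 370·(-24) + 83·(107)
Scale by 180/1 = 180: (u₀, v₀) = (-4320, 19260).
General solution: u = -4320 + 83t, v = 19260 - 370t for integer t.
u ≥ 0: smallest is -4320 mod 83 = 79 (at t = 53), with v = -350.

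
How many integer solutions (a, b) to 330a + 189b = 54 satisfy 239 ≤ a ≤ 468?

gcd(330, 189) = 3.
By Bézout, 330×(-4) + 189×(7) = 3.
Particular solution: (54, -94).
General solution: a = 54 + 63t, b = -94 - 110t for integer t.
239 ≤ 54 + 63t ≤ 468 gives t ∈ [3, 6], which is 4 values.

4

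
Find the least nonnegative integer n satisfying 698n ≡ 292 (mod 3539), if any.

548

gcd(3539, 698) = 1  (3539 = 5*698 + 49, 698 = 14*49 + 12, 49 = 4*12 + 1, 12 = 12*1).
1 divides 292, so solutions exist.
Back-substituting, 698*(-289) + 3539*(57) = 1.
So 698*(-289) ≡ 1 (mod 3539); multiply by 292: n ≡ -84388 (mod 3539).
Smallest nonnegative: n = -84388 mod 3539 = 548.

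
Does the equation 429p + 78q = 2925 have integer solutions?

gcd(429, 78):
  429 = 5×78 + 39
  78 = 2×39
so gcd(429, 78) = 39.
39 divides 2925, so integer solutions exist.

yes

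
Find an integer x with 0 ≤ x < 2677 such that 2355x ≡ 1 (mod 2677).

2253

gcd(2677, 2355) = 1  (2677 = 1×2355 + 322, 2355 = 7×322 + 101, 322 = 3×101 + 19, 101 = 5×19 + 6, 19 = 3×6 + 1, 6 = 6×1).
Back-substituting, 2355×(-424) + 2677×(373) = 1.
So 2355×-424 ≡ 1 (mod 2677), and -424 mod 2677 = 2253.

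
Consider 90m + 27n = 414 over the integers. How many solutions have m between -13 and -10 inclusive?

gcd(90, 27):
  90 = 3·27 + 9
  27 = 3·9
so gcd(90, 27) = 9.
Back-substitute for Bézout coefficients:
  9 = 90 - 3·27
  ... = 90·(1) + 27·(-3)
Scale by 46: particular solution (46, -138); reduce m mod 3: (1, 12).
General solution: m = 1 + 3t, n = 12 - 10t for integer t.
-13 ≤ 1 + 3t ≤ -10 gives t ∈ [-4, -4], which is 1 value.

1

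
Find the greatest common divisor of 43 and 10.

1

gcd(43, 10):
  43 = 4·10 + 3
  10 = 3·3 + 1
  3 = 3·1
so gcd(43, 10) = 1.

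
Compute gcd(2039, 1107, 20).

gcd(2039, 1107) = 1.
gcd(1, 20) = 1.

1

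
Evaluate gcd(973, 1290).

gcd(1290, 973):
  1290 = 1×973 + 317
  973 = 3×317 + 22
  317 = 14×22 + 9
  22 = 2×9 + 4
  9 = 2×4 + 1
  4 = 4×1
so gcd(1290, 973) = 1.

1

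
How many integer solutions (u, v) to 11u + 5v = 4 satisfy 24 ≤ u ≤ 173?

gcd(11, 5) = 1.
By Bézout, 11×(1) + 5×(-2) = 1.
Particular solution: (4, -8).
General solution: u = 4 + 5t, v = -8 - 11t for integer t.
24 ≤ 4 + 5t ≤ 173 gives t ∈ [4, 33], which is 30 values.

30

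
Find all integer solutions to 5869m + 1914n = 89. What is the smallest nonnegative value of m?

gcd(5869, 1914):
  5869 = 3·1914 + 127
  1914 = 15·127 + 9
  127 = 14·9 + 1
  9 = 9·1
so gcd(5869, 1914) = 1.
1 divides 89, so solutions exist.
Back-substitute for Bézout coefficients:
  1 = 127 - 14·9
  ... = 5869·(211) + 1914·(-647)
Scale by 89/1 = 89: (m₀, n₀) = (18779, -57583).
General solution: m = 18779 + 1914t, n = -57583 - 5869t for integer t.
m ≥ 0: smallest is 18779 mod 1914 = 1553 (at t = -9), with n = -4762.

1553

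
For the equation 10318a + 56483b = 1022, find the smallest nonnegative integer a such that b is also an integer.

4905

gcd(56483, 10318) = 7  (56483 = 5*10318 + 4893, 10318 = 2*4893 + 532, 4893 = 9*532 + 105, 532 = 5*105 + 7, 105 = 15*7).
7 divides 1022, so solutions exist.
Back-substituting, 10318*(531) + 56483*(-97) = 7.
Scale by 1022/7 = 146: (a₀, b₀) = (77526, -14162).
General solution: a = 77526 + 8069t, b = -14162 - 1474t for integer t.
a ≥ 0: smallest is 77526 mod 8069 = 4905 (at t = -9), with b = -896.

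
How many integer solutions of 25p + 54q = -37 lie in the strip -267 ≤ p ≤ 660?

gcd(54, 25) = 1.
By Bézout, 25×(13) + 54×(-6) = 1.
Particular solution: (5, -3).
General solution: p = 5 + 54t, q = -3 - 25t for integer t.
-267 ≤ 5 + 54t ≤ 660 gives t ∈ [-5, 12], which is 18 values.

18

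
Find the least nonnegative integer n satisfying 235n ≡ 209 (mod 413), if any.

gcd(413, 235) = 1.
1 divides 209, so solutions exist.
By Bézout, 235×(58) + 413×(-33) = 1.
So 235×(58) ≡ 1 (mod 413); multiply by 209: n ≡ 12122 (mod 413).
Smallest nonnegative: n = 12122 mod 413 = 145.

145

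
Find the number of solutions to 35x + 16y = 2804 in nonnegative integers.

gcd(35, 16) = 1.
By Bézout, 35×(-5) + 16×(11) = 1.
One solution: (12, 149).
General: x = 12 + 16t, y = 149 - 35t.
x ≥ 0 ⇒ t ≥ 0; y ≥ 0 ⇒ t ≤ 4. So t ∈ [0, 4]: 5 solutions.

5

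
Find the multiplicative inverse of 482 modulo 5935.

4913

gcd(5935, 482) = 1.
By Bézout, 482×(-1022) + 5935×(83) = 1.
So 482×-1022 ≡ 1 (mod 5935), and -1022 mod 5935 = 4913.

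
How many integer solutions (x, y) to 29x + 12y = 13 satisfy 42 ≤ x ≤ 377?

gcd(29, 12) = 1.
By Bézout, 29*(5) + 12*(-12) = 1.
Particular solution: (5, -11).
General solution: x = 5 + 12t, y = -11 - 29t for integer t.
42 ≤ 5 + 12t ≤ 377 gives t ∈ [4, 31], which is 28 values.

28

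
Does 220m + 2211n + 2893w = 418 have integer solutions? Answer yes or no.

yes

gcd(2211, 220) = 11  (2211 = 10×220 + 11, 220 = 20×11).
gcd(11, 2893) = 11.
11 divides 418, so integer solutions exist.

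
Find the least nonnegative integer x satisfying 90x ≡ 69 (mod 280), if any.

gcd(280, 90) = 10  (280 = 3×90 + 10, 90 = 9×10).
10 does not divide 69, so the congruence has no solution.

no solution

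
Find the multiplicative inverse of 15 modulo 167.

gcd(167, 15) = 1  (167 = 11·15 + 2, 15 = 7·2 + 1, 2 = 2·1).
Back-substituting, 15·(78) + 167·(-7) = 1.
So 15·78 ≡ 1 (mod 167), and 78 mod 167 = 78.

78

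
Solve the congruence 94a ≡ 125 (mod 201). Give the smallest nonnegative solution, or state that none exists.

89

gcd(201, 94) = 1  (201 = 2·94 + 13, 94 = 7·13 + 3, 13 = 4·3 + 1, 3 = 3·1).
1 divides 125, so solutions exist.
Back-substituting, 94·(-62) + 201·(29) = 1.
So 94·(-62) ≡ 1 (mod 201); multiply by 125: a ≡ -7750 (mod 201).
Smallest nonnegative: a = -7750 mod 201 = 89.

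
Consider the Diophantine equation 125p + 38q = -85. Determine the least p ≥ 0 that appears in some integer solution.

13

gcd(125, 38) = 1  (125 = 3*38 + 11, 38 = 3*11 + 5, 11 = 2*5 + 1, 5 = 5*1).
1 divides -85, so solutions exist.
Back-substituting, 125*(7) + 38*(-23) = 1.
Scale by -85/1 = -85: (p₀, q₀) = (-595, 1955).
General solution: p = -595 + 38t, q = 1955 - 125t for integer t.
p ≥ 0: smallest is -595 mod 38 = 13 (at t = 16), with q = -45.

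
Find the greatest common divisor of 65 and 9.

1

gcd(65, 9):
  65 = 7*9 + 2
  9 = 4*2 + 1
  2 = 2*1
so gcd(65, 9) = 1.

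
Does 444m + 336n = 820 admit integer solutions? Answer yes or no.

no

gcd(444, 336) = 12  (444 = 1·336 + 108, 336 = 3·108 + 12, 108 = 9·12).
12 does not divide 820 (remainder 4), so no integer solutions.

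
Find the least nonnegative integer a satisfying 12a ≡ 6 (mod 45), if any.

gcd(45, 12):
  45 = 3*12 + 9
  12 = 1*9 + 3
  9 = 3*3
so gcd(45, 12) = 3.
3 divides 6, so solutions exist.
Back-substitute for Bézout coefficients:
  3 = 12 - 1*9
  ... = 12*(4) + 45*(-1)
So 12*(4) ≡ 3 (mod 45); multiply by 2: a ≡ 8 (mod 15).
Smallest nonnegative: a = 8 mod 15 = 8.

8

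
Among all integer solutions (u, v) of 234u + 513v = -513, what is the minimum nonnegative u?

0

gcd(513, 234) = 9.
9 divides -513, so solutions exist.
By Bézout, 234·(11) + 513·(-5) = 9.
Scale by -513/9 = -57: (u₀, v₀) = (-627, 285).
General solution: u = -627 + 57t, v = 285 - 26t for integer t.
u ≥ 0: smallest is -627 mod 57 = 0 (at t = 11), with v = -1.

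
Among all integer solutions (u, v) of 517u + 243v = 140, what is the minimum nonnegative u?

224

gcd(517, 243) = 1  (517 = 2*243 + 31, 243 = 7*31 + 26, 31 = 1*26 + 5, 26 = 5*5 + 1, 5 = 5*1).
1 divides 140, so solutions exist.
Back-substituting, 517*(-47) + 243*(100) = 1.
Scale by 140/1 = 140: (u₀, v₀) = (-6580, 14000).
General solution: u = -6580 + 243t, v = 14000 - 517t for integer t.
u ≥ 0: smallest is -6580 mod 243 = 224 (at t = 28), with v = -476.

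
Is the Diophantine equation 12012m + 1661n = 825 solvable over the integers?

yes

gcd(12012, 1661) = 11  (12012 = 7×1661 + 385, 1661 = 4×385 + 121, 385 = 3×121 + 22, 121 = 5×22 + 11, 22 = 2×11).
11 divides 825, so integer solutions exist.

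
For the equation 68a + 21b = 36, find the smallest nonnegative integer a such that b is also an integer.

3

gcd(68, 21):
  68 = 3×21 + 5
  21 = 4×5 + 1
  5 = 5×1
so gcd(68, 21) = 1.
1 divides 36, so solutions exist.
Back-substitute for Bézout coefficients:
  1 = 21 - 4×5
  ... = 68×(-4) + 21×(13)
Scale by 36/1 = 36: (a₀, b₀) = (-144, 468).
General solution: a = -144 + 21t, b = 468 - 68t for integer t.
a ≥ 0: smallest is -144 mod 21 = 3 (at t = 7), with b = -8.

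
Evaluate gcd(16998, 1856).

2

gcd(16998, 1856) = 2  (16998 = 9*1856 + 294, 1856 = 6*294 + 92, 294 = 3*92 + 18, 92 = 5*18 + 2, 18 = 9*2).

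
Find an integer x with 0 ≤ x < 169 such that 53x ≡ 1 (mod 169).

gcd(169, 53) = 1.
By Bézout, 53*(-51) + 169*(16) = 1.
So 53*-51 ≡ 1 (mod 169), and -51 mod 169 = 118.

118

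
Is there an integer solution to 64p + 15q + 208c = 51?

yes

gcd(64, 15) = 1  (64 = 4·15 + 4, 15 = 3·4 + 3, 4 = 1·3 + 1, 3 = 3·1).
gcd(1, 208) = 1.
1 divides 51, so integer solutions exist.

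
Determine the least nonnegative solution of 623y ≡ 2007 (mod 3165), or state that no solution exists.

gcd(3165, 623):
  3165 = 5×623 + 50
  623 = 12×50 + 23
  50 = 2×23 + 4
  23 = 5×4 + 3
  4 = 1×3 + 1
  3 = 3×1
so gcd(3165, 623) = 1.
1 divides 2007, so solutions exist.
Back-substitute for Bézout coefficients:
  1 = 4 - 1×3
  ... = 623×(-823) + 3165×(162)
So 623×(-823) ≡ 1 (mod 3165); multiply by 2007: y ≡ -1651761 (mod 3165).
Smallest nonnegative: y = -1651761 mod 3165 = 369.

369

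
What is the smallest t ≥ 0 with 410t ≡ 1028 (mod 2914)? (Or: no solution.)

gcd(2914, 410) = 2  (2914 = 7×410 + 44, 410 = 9×44 + 14, 44 = 3×14 + 2, 14 = 7×2).
2 divides 1028, so solutions exist.
Back-substituting, 410×(-199) + 2914×(28) = 2.
So 410×(-199) ≡ 2 (mod 2914); multiply by 514: t ≡ -102286 (mod 1457).
Smallest nonnegative: t = -102286 mod 1457 = 1161.

1161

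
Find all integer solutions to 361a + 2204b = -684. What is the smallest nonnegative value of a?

108

gcd(2204, 361):
  2204 = 6·361 + 38
  361 = 9·38 + 19
  38 = 2·19
so gcd(2204, 361) = 19.
19 divides -684, so solutions exist.
Back-substitute for Bézout coefficients:
  19 = 361 - 9·38
  ... = 361·(55) + 2204·(-9)
Scale by -684/19 = -36: (a₀, b₀) = (-1980, 324).
General solution: a = -1980 + 116t, b = 324 - 19t for integer t.
a ≥ 0: smallest is -1980 mod 116 = 108 (at t = 18), with b = -18.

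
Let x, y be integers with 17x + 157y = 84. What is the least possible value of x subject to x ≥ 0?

125

gcd(157, 17) = 1.
1 divides 84, so solutions exist.
By Bézout, 17*(37) + 157*(-4) = 1.
Scale by 84/1 = 84: (x₀, y₀) = (3108, -336).
General solution: x = 3108 + 157t, y = -336 - 17t for integer t.
x ≥ 0: smallest is 3108 mod 157 = 125 (at t = -19), with y = -13.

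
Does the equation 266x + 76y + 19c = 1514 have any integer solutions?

gcd(266, 76) = 38.
gcd(38, 19) = 19.
19 does not divide 1514 (remainder 13), so no integer solutions.

no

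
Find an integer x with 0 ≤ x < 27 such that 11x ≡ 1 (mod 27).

gcd(27, 11) = 1  (27 = 2*11 + 5, 11 = 2*5 + 1, 5 = 5*1).
Back-substituting, 11*(5) + 27*(-2) = 1.
So 11*5 ≡ 1 (mod 27), and 5 mod 27 = 5.

5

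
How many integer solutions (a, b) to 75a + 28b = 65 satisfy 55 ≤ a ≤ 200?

6

gcd(75, 28):
  75 = 2·28 + 19
  28 = 1·19 + 9
  19 = 2·9 + 1
  9 = 9·1
so gcd(75, 28) = 1.
Back-substitute for Bézout coefficients:
  1 = 19 - 2·9
  ... = 75·(3) + 28·(-8)
Scale by 65: particular solution (195, -520); reduce a mod 28: (27, -70).
General solution: a = 27 + 28t, b = -70 - 75t for integer t.
55 ≤ 27 + 28t ≤ 200 gives t ∈ [1, 6], which is 6 values.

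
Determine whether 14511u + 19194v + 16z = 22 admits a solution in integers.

gcd(19194, 14511) = 21.
gcd(21, 16) = 1.
1 divides 22, so integer solutions exist.

yes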